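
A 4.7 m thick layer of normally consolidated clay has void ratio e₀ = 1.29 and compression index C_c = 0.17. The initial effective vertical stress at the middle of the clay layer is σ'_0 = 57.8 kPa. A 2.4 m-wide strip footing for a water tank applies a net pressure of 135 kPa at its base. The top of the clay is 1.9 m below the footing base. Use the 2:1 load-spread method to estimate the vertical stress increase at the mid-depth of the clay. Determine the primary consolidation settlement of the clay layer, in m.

Mid-depth of clay below the footing base: z = 1.9 + 4.7/2 = 4.25 m.
Stress increase at mid-clay by the 2:1 spreading method:
Δσ = qB/(B+z) = 135×2.4/(2.4+4.25) = 48.722 kPa
Final effective stress: σ'_f = σ'_0 + Δσ = 57.8 + 48.722 = 106.52 kPa.
Normally consolidated clay, so the full stress increment lies on the virgin compression line:
S_c = C_c·H/(1+e₀)·log₁₀(σ'_f/σ'_0) = 0.17×4.7/(1+1.29)×log₁₀(106.52/57.8)
    = 0.34891 × 0.2655 = 0.09264 m

S_c ≈ 0.0926 m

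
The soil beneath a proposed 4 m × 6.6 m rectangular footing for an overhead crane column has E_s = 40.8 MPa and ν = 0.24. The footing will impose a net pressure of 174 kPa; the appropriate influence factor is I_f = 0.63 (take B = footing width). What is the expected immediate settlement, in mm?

S_e ≈ 10.1 mm

Immediate (elastic) settlement: S_e = q·B·(1−ν²)/E_s · I_f.
E_s = 40.8 MPa = 40800 kPa.
S_e = 174 × 4 × (1 − 0.24²) / 40800 × 0.63
    = 174 × 4 × 0.9424 / 40800 × 0.63
    = 0.01013 m = 10.13 mm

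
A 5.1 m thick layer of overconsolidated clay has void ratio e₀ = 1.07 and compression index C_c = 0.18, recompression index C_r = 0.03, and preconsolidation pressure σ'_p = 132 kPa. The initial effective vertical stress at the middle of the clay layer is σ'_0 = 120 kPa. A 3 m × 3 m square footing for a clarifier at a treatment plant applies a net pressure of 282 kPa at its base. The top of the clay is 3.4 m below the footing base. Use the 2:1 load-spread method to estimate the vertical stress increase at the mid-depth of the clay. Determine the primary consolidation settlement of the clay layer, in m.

S_c ≈ 0.0298 m

Mid-depth of clay below the footing base: z = 3.4 + 5.1/2 = 5.95 m.
Stress increase at mid-clay by the 2:1 spreading method:
Δσ = qBL/((B+z)(L+z)) = 282×3×3/((3+5.95)(3+5.95)) = 31.684 kPa
Final effective stress: σ'_f = 120 + 31.684 = 151.68 kPa.
σ'_f = 151.68 > σ'_p = 132 kPa, so the stress path crosses the preconsolidation pressure — recompression up to σ'_p, then virgin compression beyond:
S_c = H/(1+e₀)·[C_r·log₁₀(σ'_p/σ'_0) + C_c·log₁₀(σ'_f/σ'_p)]
    = 5.1/2.07 × [0.03×log₁₀(132/120) + 0.18×log₁₀(151.68/132)]
    = 2.4638 × [0.0012418 + 0.010864] = 0.02983 m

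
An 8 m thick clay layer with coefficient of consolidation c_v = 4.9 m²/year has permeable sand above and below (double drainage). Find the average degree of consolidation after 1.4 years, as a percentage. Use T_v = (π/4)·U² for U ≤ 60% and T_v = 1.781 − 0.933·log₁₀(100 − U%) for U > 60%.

Drainage path length: H_d = H/2 = 4 m (double drainage).
T_v = c_v·t/H_d² = 4.9×1.4/4² = 0.42875.
T_v = 0.42875 corresponds to the U > 60% branch:
U = 1 − 10^((1.781 − T_v)/0.933)/100 = 0.7186

U ≈ 71.9 %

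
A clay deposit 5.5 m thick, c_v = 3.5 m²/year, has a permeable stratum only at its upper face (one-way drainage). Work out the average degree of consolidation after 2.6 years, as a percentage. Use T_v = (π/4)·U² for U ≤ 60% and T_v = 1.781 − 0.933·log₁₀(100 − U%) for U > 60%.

Drainage path length: H_d = H = 5.5 m (single drainage).
T_v = c_v·t/H_d² = 3.5×2.6/5.5² = 0.30083.
T_v = 0.30083 corresponds to the U > 60% branch:
U = 1 − 10^((1.781 − T_v)/0.933)/100 = 0.6141

U ≈ 61.4 %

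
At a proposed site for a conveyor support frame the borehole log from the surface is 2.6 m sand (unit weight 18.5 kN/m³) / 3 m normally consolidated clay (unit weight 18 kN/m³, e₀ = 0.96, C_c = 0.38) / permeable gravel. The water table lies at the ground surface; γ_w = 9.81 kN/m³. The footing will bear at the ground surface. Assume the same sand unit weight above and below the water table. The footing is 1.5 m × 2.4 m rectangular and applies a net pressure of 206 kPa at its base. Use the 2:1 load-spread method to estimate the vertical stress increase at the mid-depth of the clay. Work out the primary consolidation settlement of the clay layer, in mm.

S_c ≈ 116 mm

Mid-depth of clay below the ground surface: z = 2.6 + 3/2 = 4.1 m.
Total vertical stress at mid-clay: σ_v = 18.5×2.6 + 18×1.5 = 75.1 kPa.
Pore pressure: u = 9.81×(4.1 − 0) = 40.221 kPa.
Initial effective stress: σ'_0 = σ_v − u = 75.1 − 40.221 = 34.879 kPa.
Stress increase at mid-clay by the 2:1 spreading method:
Δσ = qBL/((B+z)(L+z)) = 206×1.5×2.4/((1.5+4.1)(2.4+4.1)) = 20.374 kPa
Final effective stress: σ'_f = σ'_0 + Δσ = 34.879 + 20.374 = 55.253 kPa.
Normally consolidated clay, so the full stress increment lies on the virgin compression line:
S_c = C_c·H/(1+e₀)·log₁₀(σ'_f/σ'_0) = 0.38×3/(1+0.96)×log₁₀(55.253/34.879)
    = 0.58163 × 0.19979 = 0.1162 m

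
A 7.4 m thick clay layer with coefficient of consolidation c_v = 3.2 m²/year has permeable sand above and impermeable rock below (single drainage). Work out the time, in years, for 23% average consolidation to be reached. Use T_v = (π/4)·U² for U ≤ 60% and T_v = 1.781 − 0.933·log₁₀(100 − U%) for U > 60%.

t ≈ 0.711 years

Drainage path length: H_d = H = 7.4 m (single drainage).
U ≤ 60%: T_v = (π/4)·U² = (π/4)×0.23² = 0.041548.
t = T_v·H_d²/c_v = 0.041548×7.4²/3.2 = 0.711 years.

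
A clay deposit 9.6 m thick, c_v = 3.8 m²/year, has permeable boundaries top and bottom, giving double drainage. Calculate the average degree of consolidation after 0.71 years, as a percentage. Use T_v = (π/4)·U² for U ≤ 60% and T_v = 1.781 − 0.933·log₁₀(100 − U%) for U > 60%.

Drainage path length: H_d = H/2 = 4.8 m (double drainage).
T_v = c_v·t/H_d² = 3.8×0.71/4.8² = 0.1171.
T_v = 0.1171 corresponds to the U ≤ 60% branch:
U = √(4T_v/π) = 0.3861

U ≈ 38.6 %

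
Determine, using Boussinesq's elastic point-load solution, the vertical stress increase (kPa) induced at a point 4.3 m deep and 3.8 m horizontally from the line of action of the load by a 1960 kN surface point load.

Δσ_z ≈ 12 kPa

Boussinesq vertical stress below a point load on an elastic half-space:
Δσ_z = 3P/(2πz²) · [1 + (r/z)²]^(−5/2)
r/z = 3.8/4.3 = 0.88372; [1+(r/z)²]^(−5/2) = 0.23625.
Δσ_z = 3×1960/(2π×4.3²) × 0.23625 = 50.613 × 0.23625 = 11.96 kPa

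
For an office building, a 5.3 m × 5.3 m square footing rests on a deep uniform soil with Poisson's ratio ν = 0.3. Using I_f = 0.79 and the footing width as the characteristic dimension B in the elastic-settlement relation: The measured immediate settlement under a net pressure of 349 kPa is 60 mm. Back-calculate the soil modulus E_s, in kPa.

S_e = q·B·(1−ν²)/E_s · I_f  ⇒  E_s = q·B·(1−ν²)·I_f / S_e.
E_s = 349 × 5.3 × 0.91 × 0.79 / 0.06 = 22160 kPa

E_s ≈ 22200 kPa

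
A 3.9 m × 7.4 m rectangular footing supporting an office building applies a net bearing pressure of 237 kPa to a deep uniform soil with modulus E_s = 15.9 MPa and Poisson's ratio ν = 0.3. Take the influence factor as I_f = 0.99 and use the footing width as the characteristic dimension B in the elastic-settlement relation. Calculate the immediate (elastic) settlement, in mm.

S_e ≈ 52.4 mm

Immediate (elastic) settlement: S_e = q·B·(1−ν²)/E_s · I_f.
E_s = 15.9 MPa = 15900 kPa.
S_e = 237 × 3.9 × (1 − 0.3²) / 15900 × 0.99
    = 237 × 3.9 × 0.91 / 15900 × 0.99
    = 0.05237 m = 52.37 mm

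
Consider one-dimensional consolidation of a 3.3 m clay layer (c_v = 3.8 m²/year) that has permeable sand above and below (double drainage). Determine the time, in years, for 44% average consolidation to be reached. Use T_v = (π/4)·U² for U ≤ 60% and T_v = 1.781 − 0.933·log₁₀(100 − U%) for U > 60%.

Drainage path length: H_d = H/2 = 1.65 m (double drainage).
U ≤ 60%: T_v = (π/4)·U² = (π/4)×0.44² = 0.15205.
t = T_v·H_d²/c_v = 0.15205×1.65²/3.8 = 0.1089 years.

t ≈ 0.109 years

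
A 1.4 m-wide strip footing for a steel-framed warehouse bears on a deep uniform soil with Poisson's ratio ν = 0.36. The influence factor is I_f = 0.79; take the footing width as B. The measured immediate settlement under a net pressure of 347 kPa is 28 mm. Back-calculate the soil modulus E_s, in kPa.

S_e = q·B·(1−ν²)/E_s · I_f  ⇒  E_s = q·B·(1−ν²)·I_f / S_e.
E_s = 347 × 1.4 × 0.8704 × 0.79 / 0.028 = 11930 kPa

E_s ≈ 11900 kPa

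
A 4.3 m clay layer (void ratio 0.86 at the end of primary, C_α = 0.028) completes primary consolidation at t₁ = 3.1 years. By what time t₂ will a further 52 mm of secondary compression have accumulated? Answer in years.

t₂ ≈ 19.7 years

S_s = C_α·H/(1+e_p)·log₁₀(t₂/t₁) ⇒ log₁₀(t₂/t₁) = S_s·(1+e_p)/(C_α·H).
log₁₀(t₂/t₁) = 0.052 × (1+0.86) / (0.028×4.3) = 0.8033
t₂ = t₁ × 10^0.8033 = 3.1 × 6.358 = 19.71 years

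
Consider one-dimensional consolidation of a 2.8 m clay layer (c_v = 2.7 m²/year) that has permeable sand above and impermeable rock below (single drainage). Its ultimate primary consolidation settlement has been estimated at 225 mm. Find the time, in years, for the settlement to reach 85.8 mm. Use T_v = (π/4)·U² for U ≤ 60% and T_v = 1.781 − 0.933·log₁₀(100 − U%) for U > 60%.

Drainage path length: H_d = H = 2.8 m (single drainage).
U = S(t)/S_ult = 85.8/225 = 0.3813.
U ≤ 60%: T_v = (π/4)·U² = (π/4)×0.38133² = 0.11421.
t = T_v·H_d²/c_v = 0.11421×2.8²/2.7 = 0.3316 years.

t ≈ 0.332 years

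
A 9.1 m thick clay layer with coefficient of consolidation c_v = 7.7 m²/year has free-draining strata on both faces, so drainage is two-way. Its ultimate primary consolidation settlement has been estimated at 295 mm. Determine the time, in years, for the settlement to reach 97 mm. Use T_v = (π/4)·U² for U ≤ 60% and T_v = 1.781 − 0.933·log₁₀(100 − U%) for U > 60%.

t ≈ 0.228 years

Drainage path length: H_d = H/2 = 4.55 m (double drainage).
U = S(t)/S_ult = 97/295 = 0.3288.
U ≤ 60%: T_v = (π/4)·U² = (π/4)×0.32881² = 0.084916.
t = T_v·H_d²/c_v = 0.084916×4.55²/7.7 = 0.2283 years.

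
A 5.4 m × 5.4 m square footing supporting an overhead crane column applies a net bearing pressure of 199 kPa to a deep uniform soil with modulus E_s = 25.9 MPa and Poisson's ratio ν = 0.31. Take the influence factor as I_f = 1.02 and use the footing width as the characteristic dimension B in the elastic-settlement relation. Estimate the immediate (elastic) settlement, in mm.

S_e ≈ 38.3 mm

Immediate (elastic) settlement: S_e = q·B·(1−ν²)/E_s · I_f.
E_s = 25.9 MPa = 25900 kPa.
S_e = 199 × 5.4 × (1 − 0.31²) / 25900 × 1.02
    = 199 × 5.4 × 0.9039 / 25900 × 1.02
    = 0.03825 m = 38.25 mm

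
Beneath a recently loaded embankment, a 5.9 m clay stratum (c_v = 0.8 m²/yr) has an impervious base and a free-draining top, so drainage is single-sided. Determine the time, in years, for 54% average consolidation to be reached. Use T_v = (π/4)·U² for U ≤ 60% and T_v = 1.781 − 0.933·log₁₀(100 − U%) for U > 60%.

Drainage path length: H_d = H = 5.9 m (single drainage).
U ≤ 60%: T_v = (π/4)·U² = (π/4)×0.54² = 0.22902.
t = T_v·H_d²/c_v = 0.22902×5.9²/0.8 = 9.965 years.

t ≈ 9.97 years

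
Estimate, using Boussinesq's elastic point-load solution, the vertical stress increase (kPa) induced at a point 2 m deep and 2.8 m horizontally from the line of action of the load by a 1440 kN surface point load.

Boussinesq vertical stress below a point load on an elastic half-space:
Δσ_z = 3P/(2πz²) · [1 + (r/z)²]^(−5/2)
r/z = 2.8/2 = 1.4; [1+(r/z)²]^(−5/2) = 0.066339.
Δσ_z = 3×1440/(2π×2²) × 0.066339 = 171.89 × 0.066339 = 11.4 kPa

Δσ_z ≈ 11.4 kPa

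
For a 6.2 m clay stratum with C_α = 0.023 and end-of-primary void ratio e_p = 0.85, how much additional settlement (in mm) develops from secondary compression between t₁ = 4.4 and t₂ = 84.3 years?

S_s ≈ 98.8 mm

Secondary compression: S_s = C_α·H/(1+e_p)·log₁₀(t₂/t₁)
S_s = 0.023×6.2/(1+0.85)×log₁₀(84.3/4.4)
    = 0.07708 × 1.282 = 0.09885 m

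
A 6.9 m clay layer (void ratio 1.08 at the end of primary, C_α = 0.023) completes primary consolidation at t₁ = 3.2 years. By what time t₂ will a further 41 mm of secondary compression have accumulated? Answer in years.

S_s = C_α·H/(1+e_p)·log₁₀(t₂/t₁) ⇒ log₁₀(t₂/t₁) = S_s·(1+e_p)/(C_α·H).
log₁₀(t₂/t₁) = 0.041 × (1+1.08) / (0.023×6.9) = 0.5374
t₂ = t₁ × 10^0.5374 = 3.2 × 3.446 = 11.03 years

t₂ ≈ 11 years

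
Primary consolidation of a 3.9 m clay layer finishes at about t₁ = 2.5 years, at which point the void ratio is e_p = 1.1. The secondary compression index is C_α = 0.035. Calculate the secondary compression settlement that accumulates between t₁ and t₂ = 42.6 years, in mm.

Secondary compression: S_s = C_α·H/(1+e_p)·log₁₀(t₂/t₁)
S_s = 0.035×3.9/(1+1.1)×log₁₀(42.6/2.5)
    = 0.065 × 1.231 = 0.08005 m

S_s ≈ 80 mm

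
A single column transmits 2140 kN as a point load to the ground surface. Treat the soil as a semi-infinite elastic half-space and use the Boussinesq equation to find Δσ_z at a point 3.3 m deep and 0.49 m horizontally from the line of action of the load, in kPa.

Boussinesq vertical stress below a point load on an elastic half-space:
Δσ_z = 3P/(2πz²) · [1 + (r/z)²]^(−5/2)
r/z = 0.49/3.3 = 0.14848; [1+(r/z)²]^(−5/2) = 0.94694.
Δσ_z = 3×2140/(2π×3.3²) × 0.94694 = 93.827 × 0.94694 = 88.85 kPa

Δσ_z ≈ 88.8 kPa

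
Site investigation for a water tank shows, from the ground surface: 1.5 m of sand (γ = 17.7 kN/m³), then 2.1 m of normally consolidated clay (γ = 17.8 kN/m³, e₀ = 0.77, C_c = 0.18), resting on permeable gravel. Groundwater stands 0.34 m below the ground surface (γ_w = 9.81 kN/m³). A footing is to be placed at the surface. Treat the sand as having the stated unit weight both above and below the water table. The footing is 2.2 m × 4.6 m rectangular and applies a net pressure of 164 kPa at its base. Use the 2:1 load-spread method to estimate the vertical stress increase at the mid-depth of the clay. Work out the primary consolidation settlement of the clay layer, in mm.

Mid-depth of clay below the ground surface: z = 1.5 + 2.1/2 = 2.55 m.
Total vertical stress at mid-clay: σ_v = 17.7×1.5 + 17.8×1.05 = 45.24 kPa.
Pore pressure: u = 9.81×(2.55 − 0.34) = 21.68 kPa.
Initial effective stress: σ'_0 = σ_v − u = 45.24 − 21.68 = 23.56 kPa.
Stress increase at mid-clay by the 2:1 spreading method:
Δσ = qBL/((B+z)(L+z)) = 164×2.2×4.6/((2.2+2.55)(4.6+2.55)) = 48.868 kPa
Final effective stress: σ'_f = σ'_0 + Δσ = 23.56 + 48.868 = 72.428 kPa.
Normally consolidated clay, so the full stress increment lies on the virgin compression line:
S_c = C_c·H/(1+e₀)·log₁₀(σ'_f/σ'_0) = 0.18×2.1/(1+0.77)×log₁₀(72.428/23.56)
    = 0.21356 × 0.48773 = 0.1042 m

S_c ≈ 104 mm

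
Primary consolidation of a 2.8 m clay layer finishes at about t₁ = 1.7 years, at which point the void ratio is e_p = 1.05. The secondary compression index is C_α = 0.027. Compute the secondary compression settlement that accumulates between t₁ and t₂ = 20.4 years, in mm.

Secondary compression: S_s = C_α·H/(1+e_p)·log₁₀(t₂/t₁)
S_s = 0.027×2.8/(1+1.05)×log₁₀(20.4/1.7)
    = 0.03688 × 1.079 = 0.0398 m

S_s ≈ 39.8 mm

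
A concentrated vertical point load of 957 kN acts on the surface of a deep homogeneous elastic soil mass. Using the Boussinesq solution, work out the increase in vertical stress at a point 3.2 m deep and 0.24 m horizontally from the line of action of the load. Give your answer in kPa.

Δσ_z ≈ 44 kPa

Boussinesq vertical stress below a point load on an elastic half-space:
Δσ_z = 3P/(2πz²) · [1 + (r/z)²]^(−5/2)
r/z = 0.24/3.2 = 0.075; [1+(r/z)²]^(−5/2) = 0.98607.
Δσ_z = 3×957/(2π×3.2²) × 0.98607 = 44.622 × 0.98607 = 44 kPa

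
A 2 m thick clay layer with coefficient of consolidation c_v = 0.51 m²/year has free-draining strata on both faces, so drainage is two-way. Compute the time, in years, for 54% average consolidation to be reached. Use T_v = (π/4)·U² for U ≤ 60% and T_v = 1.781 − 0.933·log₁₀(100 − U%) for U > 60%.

Drainage path length: H_d = H/2 = 1 m (double drainage).
U ≤ 60%: T_v = (π/4)·U² = (π/4)×0.54² = 0.22902.
t = T_v·H_d²/c_v = 0.22902×1²/0.51 = 0.4491 years.

t ≈ 0.449 years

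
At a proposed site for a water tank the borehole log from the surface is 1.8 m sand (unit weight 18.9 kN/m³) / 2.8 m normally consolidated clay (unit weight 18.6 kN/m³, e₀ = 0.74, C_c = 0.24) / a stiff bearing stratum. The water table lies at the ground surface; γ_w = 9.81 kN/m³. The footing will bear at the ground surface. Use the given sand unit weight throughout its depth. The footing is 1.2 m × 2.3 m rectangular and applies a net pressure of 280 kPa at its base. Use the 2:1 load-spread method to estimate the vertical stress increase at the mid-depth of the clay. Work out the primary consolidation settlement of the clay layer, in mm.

S_c ≈ 126 mm

Mid-depth of clay below the ground surface: z = 1.8 + 2.8/2 = 3.2 m.
Total vertical stress at mid-clay: σ_v = 18.9×1.8 + 18.6×1.4 = 60.06 kPa.
Pore pressure: u = 9.81×(3.2 − 0) = 31.392 kPa.
Initial effective stress: σ'_0 = σ_v − u = 60.06 − 31.392 = 28.668 kPa.
Stress increase at mid-clay by the 2:1 spreading method:
Δσ = qBL/((B+z)(L+z)) = 280×1.2×2.3/((1.2+3.2)(2.3+3.2)) = 31.934 kPa
Final effective stress: σ'_f = σ'_0 + Δσ = 28.668 + 31.934 = 60.602 kPa.
Normally consolidated clay, so the full stress increment lies on the virgin compression line:
S_c = C_c·H/(1+e₀)·log₁₀(σ'_f/σ'_0) = 0.24×2.8/(1+0.74)×log₁₀(60.602/28.668)
    = 0.38621 × 0.32509 = 0.1256 m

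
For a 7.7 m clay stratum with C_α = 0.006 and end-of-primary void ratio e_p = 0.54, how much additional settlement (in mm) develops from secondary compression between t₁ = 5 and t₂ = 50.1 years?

Secondary compression: S_s = C_α·H/(1+e_p)·log₁₀(t₂/t₁)
S_s = 0.006×7.7/(1+0.54)×log₁₀(50.1/5)
    = 0.03 × 1.001 = 0.03003 m

S_s ≈ 30 mm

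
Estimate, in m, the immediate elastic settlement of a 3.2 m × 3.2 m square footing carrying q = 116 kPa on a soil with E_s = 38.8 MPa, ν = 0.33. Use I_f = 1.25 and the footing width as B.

S_e ≈ 0.0107 m

Immediate (elastic) settlement: S_e = q·B·(1−ν²)/E_s · I_f.
E_s = 38.8 MPa = 38800 kPa.
S_e = 116 × 3.2 × (1 − 0.33²) / 38800 × 1.25
    = 116 × 3.2 × 0.8911 / 38800 × 1.25
    = 0.01066 m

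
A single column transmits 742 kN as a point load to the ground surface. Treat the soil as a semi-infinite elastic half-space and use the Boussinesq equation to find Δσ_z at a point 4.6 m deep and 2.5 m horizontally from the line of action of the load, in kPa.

Δσ_z ≈ 8.77 kPa

Boussinesq vertical stress below a point load on an elastic half-space:
Δσ_z = 3P/(2πz²) · [1 + (r/z)²]^(−5/2)
r/z = 2.5/4.6 = 0.54348; [1+(r/z)²]^(−5/2) = 0.52362.
Δσ_z = 3×742/(2π×4.6²) × 0.52362 = 16.743 × 0.52362 = 8.767 kPa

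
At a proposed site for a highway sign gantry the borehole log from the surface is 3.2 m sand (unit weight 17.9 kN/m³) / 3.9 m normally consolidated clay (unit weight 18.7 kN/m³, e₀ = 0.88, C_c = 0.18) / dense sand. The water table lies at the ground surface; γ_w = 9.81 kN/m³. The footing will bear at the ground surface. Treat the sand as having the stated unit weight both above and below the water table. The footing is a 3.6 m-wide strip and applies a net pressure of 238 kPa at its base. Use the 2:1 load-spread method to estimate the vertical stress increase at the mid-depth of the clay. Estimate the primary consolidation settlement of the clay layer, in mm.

Mid-depth of clay below the ground surface: z = 3.2 + 3.9/2 = 5.15 m.
Total vertical stress at mid-clay: σ_v = 17.9×3.2 + 18.7×1.95 = 93.745 kPa.
Pore pressure: u = 9.81×(5.15 − 0) = 50.522 kPa.
Initial effective stress: σ'_0 = σ_v − u = 93.745 − 50.522 = 43.223 kPa.
Stress increase at mid-clay by the 2:1 spreading method:
Δσ = qB/(B+z) = 238×3.6/(3.6+5.15) = 97.92 kPa
Final effective stress: σ'_f = σ'_0 + Δσ = 43.223 + 97.92 = 141.14 kPa.
Normally consolidated clay, so the full stress increment lies on the virgin compression line:
S_c = C_c·H/(1+e₀)·log₁₀(σ'_f/σ'_0) = 0.18×3.9/(1+0.88)×log₁₀(141.14/43.223)
    = 0.3734 × 0.51394 = 0.1919 m

S_c ≈ 192 mm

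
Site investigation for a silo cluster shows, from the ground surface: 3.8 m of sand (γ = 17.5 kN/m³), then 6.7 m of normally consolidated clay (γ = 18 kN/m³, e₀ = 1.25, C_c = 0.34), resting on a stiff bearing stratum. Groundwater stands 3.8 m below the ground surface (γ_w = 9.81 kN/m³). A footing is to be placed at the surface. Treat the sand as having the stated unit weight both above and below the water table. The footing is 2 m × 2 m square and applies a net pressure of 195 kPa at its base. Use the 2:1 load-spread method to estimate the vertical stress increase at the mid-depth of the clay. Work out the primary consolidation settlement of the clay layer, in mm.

S_c ≈ 41.6 mm

Mid-depth of clay below the ground surface: z = 3.8 + 6.7/2 = 7.15 m.
Total vertical stress at mid-clay: σ_v = 17.5×3.8 + 18×3.35 = 126.8 kPa.
Pore pressure: u = 9.81×(7.15 − 3.8) = 32.864 kPa.
Initial effective stress: σ'_0 = σ_v − u = 126.8 − 32.864 = 93.936 kPa.
Stress increase at mid-clay by the 2:1 spreading method:
Δσ = qBL/((B+z)(L+z)) = 195×2×2/((2+7.15)(2+7.15)) = 9.3165 kPa
Final effective stress: σ'_f = σ'_0 + Δσ = 93.936 + 9.3165 = 103.25 kPa.
Normally consolidated clay, so the full stress increment lies on the virgin compression line:
S_c = C_c·H/(1+e₀)·log₁₀(σ'_f/σ'_0) = 0.34×6.7/(1+1.25)×log₁₀(103.25/93.936)
    = 1.0124 × 0.041058 = 0.04157 m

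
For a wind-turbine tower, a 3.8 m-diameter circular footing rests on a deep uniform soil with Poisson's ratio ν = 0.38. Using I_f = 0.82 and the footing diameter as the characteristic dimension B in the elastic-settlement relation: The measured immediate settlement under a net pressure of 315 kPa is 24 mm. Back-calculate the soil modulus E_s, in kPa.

S_e = q·B·(1−ν²)/E_s · I_f  ⇒  E_s = q·B·(1−ν²)·I_f / S_e.
E_s = 315 × 3.8 × 0.8556 × 0.82 / 0.024 = 34990 kPa

E_s ≈ 35000 kPa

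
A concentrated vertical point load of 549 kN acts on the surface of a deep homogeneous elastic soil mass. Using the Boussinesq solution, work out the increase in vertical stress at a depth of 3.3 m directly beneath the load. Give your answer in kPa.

Δσ_z ≈ 24.1 kPa

Boussinesq vertical stress below a point load on an elastic half-space:
Δσ_z = 3P/(2πz²) · [1 + (r/z)²]^(−5/2)
r/z = 0/3.3 = 0; [1+(r/z)²]^(−5/2) = 1.
Δσ_z = 3×549/(2π×3.3²) × 1 = 24.071 × 1 = 24.07 kPa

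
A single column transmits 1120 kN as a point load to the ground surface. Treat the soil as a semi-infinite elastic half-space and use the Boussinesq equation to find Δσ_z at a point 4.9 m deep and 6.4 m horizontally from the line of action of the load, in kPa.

Boussinesq vertical stress below a point load on an elastic half-space:
Δσ_z = 3P/(2πz²) · [1 + (r/z)²]^(−5/2)
r/z = 6.4/4.9 = 1.3061; [1+(r/z)²]^(−5/2) = 0.083023.
Δσ_z = 3×1120/(2π×4.9²) × 0.083023 = 22.272 × 0.083023 = 1.849 kPa

Δσ_z ≈ 1.85 kPa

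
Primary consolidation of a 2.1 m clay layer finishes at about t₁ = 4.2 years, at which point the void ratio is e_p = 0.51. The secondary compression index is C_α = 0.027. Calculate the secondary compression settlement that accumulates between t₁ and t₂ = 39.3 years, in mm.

S_s ≈ 36.5 mm

Secondary compression: S_s = C_α·H/(1+e_p)·log₁₀(t₂/t₁)
S_s = 0.027×2.1/(1+0.51)×log₁₀(39.3/4.2)
    = 0.03755 × 0.9711 = 0.03647 m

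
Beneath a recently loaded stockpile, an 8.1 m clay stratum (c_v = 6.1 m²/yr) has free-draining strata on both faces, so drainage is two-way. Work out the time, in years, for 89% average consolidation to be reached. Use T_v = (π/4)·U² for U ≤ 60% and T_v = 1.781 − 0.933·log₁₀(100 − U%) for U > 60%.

t ≈ 2.18 years

Drainage path length: H_d = H/2 = 4.05 m (double drainage).
U > 60%: T_v = 1.781 − 0.933·log₁₀(100 − 89) = 0.80938.
t = T_v·H_d²/c_v = 0.80938×4.05²/6.1 = 2.176 years.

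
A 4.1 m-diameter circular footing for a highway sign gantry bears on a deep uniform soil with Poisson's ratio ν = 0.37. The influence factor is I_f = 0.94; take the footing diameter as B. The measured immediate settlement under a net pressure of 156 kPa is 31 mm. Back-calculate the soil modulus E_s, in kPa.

S_e = q·B·(1−ν²)/E_s · I_f  ⇒  E_s = q·B·(1−ν²)·I_f / S_e.
E_s = 156 × 4.1 × 0.8631 × 0.94 / 0.031 = 16740 kPa

E_s ≈ 16700 kPa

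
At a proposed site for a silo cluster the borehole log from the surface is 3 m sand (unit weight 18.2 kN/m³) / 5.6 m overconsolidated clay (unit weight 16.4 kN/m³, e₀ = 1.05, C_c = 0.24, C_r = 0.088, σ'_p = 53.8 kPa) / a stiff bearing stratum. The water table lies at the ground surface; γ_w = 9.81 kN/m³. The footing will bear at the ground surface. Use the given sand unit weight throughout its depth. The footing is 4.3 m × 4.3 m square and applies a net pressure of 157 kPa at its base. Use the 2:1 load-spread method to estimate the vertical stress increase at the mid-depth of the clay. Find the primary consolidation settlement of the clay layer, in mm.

Mid-depth of clay below the ground surface: z = 3 + 5.6/2 = 5.8 m.
Total vertical stress at mid-clay: σ_v = 18.2×3 + 16.4×2.8 = 100.52 kPa.
Pore pressure: u = 9.81×(5.8 − 0) = 56.898 kPa.
Initial effective stress: σ'_0 = σ_v − u = 100.52 − 56.898 = 43.622 kPa.
Stress increase at mid-clay by the 2:1 spreading method:
Δσ = qBL/((B+z)(L+z)) = 157×4.3×4.3/((4.3+5.8)(4.3+5.8)) = 28.457 kPa
Final effective stress: σ'_f = 43.622 + 28.457 = 72.079 kPa.
σ'_f = 72.079 > σ'_p = 53.8 kPa, so the stress path crosses the preconsolidation pressure — recompression up to σ'_p, then virgin compression beyond:
S_c = H/(1+e₀)·[C_r·log₁₀(σ'_p/σ'_0) + C_c·log₁₀(σ'_f/σ'_p)]
    = 5.6/2.05 × [0.088×log₁₀(53.8/43.622) + 0.24×log₁₀(72.079/53.8)]
    = 2.7317 × [0.0080147 + 0.030486] = 0.1052 m

S_c ≈ 105 mm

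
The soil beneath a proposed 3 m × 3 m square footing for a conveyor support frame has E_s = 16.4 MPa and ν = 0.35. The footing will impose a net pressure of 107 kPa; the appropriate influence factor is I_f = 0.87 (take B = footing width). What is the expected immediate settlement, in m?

S_e ≈ 0.0149 m

Immediate (elastic) settlement: S_e = q·B·(1−ν²)/E_s · I_f.
E_s = 16.4 MPa = 16400 kPa.
S_e = 107 × 3 × (1 − 0.35²) / 16400 × 0.87
    = 107 × 3 × 0.8775 / 16400 × 0.87
    = 0.01494 m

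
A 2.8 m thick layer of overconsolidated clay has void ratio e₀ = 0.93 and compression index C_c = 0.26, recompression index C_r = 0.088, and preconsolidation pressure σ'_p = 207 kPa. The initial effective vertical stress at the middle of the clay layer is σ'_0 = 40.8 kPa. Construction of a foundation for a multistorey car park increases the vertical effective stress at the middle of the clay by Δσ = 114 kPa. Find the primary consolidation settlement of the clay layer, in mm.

Final effective stress: σ'_f = 40.8 + 114 = 154.8 kPa.
σ'_f = 154.8 ≤ σ'_p = 207 kPa, so the clay remains overconsolidated and only the recompression index applies:
S_c = C_r·H/(1+e₀)·log₁₀(σ'_f/σ'_0) = 0.088×2.8/1.93×log₁₀(154.8/40.8)
    = 0.12767 × 0.57911 = 0.07394 m

S_c ≈ 73.9 mm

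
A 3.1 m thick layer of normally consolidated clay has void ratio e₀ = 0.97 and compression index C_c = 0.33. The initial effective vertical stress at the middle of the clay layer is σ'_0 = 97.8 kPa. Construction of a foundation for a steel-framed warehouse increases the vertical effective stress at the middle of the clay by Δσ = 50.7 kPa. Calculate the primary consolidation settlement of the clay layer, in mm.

S_c ≈ 94.2 mm

Final effective stress: σ'_f = σ'_0 + Δσ = 97.8 + 50.7 = 148.5 kPa.
Normally consolidated clay, so the full stress increment lies on the virgin compression line:
S_c = C_c·H/(1+e₀)·log₁₀(σ'_f/σ'_0) = 0.33×3.1/(1+0.97)×log₁₀(148.5/97.8)
    = 0.51929 × 0.18139 = 0.09419 m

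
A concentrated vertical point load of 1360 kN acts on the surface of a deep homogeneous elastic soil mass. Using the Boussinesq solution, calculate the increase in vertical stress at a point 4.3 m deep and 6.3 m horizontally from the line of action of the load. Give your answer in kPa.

Δσ_z ≈ 2 kPa

Boussinesq vertical stress below a point load on an elastic half-space:
Δσ_z = 3P/(2πz²) · [1 + (r/z)²]^(−5/2)
r/z = 6.3/4.3 = 1.4651; [1+(r/z)²]^(−5/2) = 0.056939.
Δσ_z = 3×1360/(2π×4.3²) × 0.056939 = 35.119 × 0.056939 = 2 kPa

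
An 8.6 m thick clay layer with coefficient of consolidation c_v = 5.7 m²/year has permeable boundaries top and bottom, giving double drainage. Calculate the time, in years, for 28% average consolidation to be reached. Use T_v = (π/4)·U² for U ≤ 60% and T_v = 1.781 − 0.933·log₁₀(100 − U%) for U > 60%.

Drainage path length: H_d = H/2 = 4.3 m (double drainage).
U ≤ 60%: T_v = (π/4)·U² = (π/4)×0.28² = 0.061575.
t = T_v·H_d²/c_v = 0.061575×4.3²/5.7 = 0.1997 years.

t ≈ 0.2 years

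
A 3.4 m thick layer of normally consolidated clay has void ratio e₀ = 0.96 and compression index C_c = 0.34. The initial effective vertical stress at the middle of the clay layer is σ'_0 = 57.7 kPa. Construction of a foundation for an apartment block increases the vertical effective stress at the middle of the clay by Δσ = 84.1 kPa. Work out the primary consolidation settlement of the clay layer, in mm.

Final effective stress: σ'_f = σ'_0 + Δσ = 57.7 + 84.1 = 141.8 kPa.
Normally consolidated clay, so the full stress increment lies on the virgin compression line:
S_c = C_c·H/(1+e₀)·log₁₀(σ'_f/σ'_0) = 0.34×3.4/(1+0.96)×log₁₀(141.8/57.7)
    = 0.5898 × 0.3905 = 0.2303 m

S_c ≈ 230 mm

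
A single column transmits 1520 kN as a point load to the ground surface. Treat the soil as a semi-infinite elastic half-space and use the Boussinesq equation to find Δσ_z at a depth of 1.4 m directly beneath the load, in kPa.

Δσ_z ≈ 370 kPa

Boussinesq vertical stress below a point load on an elastic half-space:
Δσ_z = 3P/(2πz²) · [1 + (r/z)²]^(−5/2)
r/z = 0/1.4 = 0; [1+(r/z)²]^(−5/2) = 1.
Δσ_z = 3×1520/(2π×1.4²) × 1 = 370.28 × 1 = 370.3 kPa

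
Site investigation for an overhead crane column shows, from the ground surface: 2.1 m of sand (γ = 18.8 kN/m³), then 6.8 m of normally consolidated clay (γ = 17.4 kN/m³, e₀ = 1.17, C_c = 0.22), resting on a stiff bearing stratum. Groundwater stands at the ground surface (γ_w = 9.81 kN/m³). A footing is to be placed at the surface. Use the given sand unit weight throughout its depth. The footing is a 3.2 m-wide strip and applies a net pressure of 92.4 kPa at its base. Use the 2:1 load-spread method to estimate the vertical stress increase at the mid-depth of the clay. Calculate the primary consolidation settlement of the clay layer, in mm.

Mid-depth of clay below the ground surface: z = 2.1 + 6.8/2 = 5.5 m.
Total vertical stress at mid-clay: σ_v = 18.8×2.1 + 17.4×3.4 = 98.64 kPa.
Pore pressure: u = 9.81×(5.5 − 0) = 53.955 kPa.
Initial effective stress: σ'_0 = σ_v − u = 98.64 − 53.955 = 44.685 kPa.
Stress increase at mid-clay by the 2:1 spreading method:
Δσ = qB/(B+z) = 92.4×3.2/(3.2+5.5) = 33.986 kPa
Final effective stress: σ'_f = σ'_0 + Δσ = 44.685 + 33.986 = 78.671 kPa.
Normally consolidated clay, so the full stress increment lies on the virgin compression line:
S_c = C_c·H/(1+e₀)·log₁₀(σ'_f/σ'_0) = 0.22×6.8/(1+1.17)×log₁₀(78.671/44.685)
    = 0.6894 × 0.24565 = 0.1694 m

S_c ≈ 169 mm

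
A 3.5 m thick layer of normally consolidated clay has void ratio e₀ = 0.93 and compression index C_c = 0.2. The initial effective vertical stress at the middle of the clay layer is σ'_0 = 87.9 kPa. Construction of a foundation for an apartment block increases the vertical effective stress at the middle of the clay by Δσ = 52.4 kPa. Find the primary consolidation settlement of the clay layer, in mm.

S_c ≈ 73.7 mm

Final effective stress: σ'_f = σ'_0 + Δσ = 87.9 + 52.4 = 140.3 kPa.
Normally consolidated clay, so the full stress increment lies on the virgin compression line:
S_c = C_c·H/(1+e₀)·log₁₀(σ'_f/σ'_0) = 0.2×3.5/(1+0.93)×log₁₀(140.3/87.9)
    = 0.36269 × 0.20307 = 0.07365 m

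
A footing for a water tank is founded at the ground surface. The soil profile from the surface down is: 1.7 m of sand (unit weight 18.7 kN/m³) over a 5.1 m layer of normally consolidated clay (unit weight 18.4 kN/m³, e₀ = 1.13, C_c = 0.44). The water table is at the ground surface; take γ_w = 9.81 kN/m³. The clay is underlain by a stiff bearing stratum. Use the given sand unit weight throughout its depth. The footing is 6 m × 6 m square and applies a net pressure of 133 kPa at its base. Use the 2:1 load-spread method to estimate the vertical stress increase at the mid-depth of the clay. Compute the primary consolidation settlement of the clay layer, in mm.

Mid-depth of clay below the ground surface: z = 1.7 + 5.1/2 = 4.25 m.
Total vertical stress at mid-clay: σ_v = 18.7×1.7 + 18.4×2.55 = 78.71 kPa.
Pore pressure: u = 9.81×(4.25 − 0) = 41.693 kPa.
Initial effective stress: σ'_0 = σ_v − u = 78.71 − 41.693 = 37.017 kPa.
Stress increase at mid-clay by the 2:1 spreading method:
Δσ = qBL/((B+z)(L+z)) = 133×6×6/((6+4.25)(6+4.25)) = 45.573 kPa
Final effective stress: σ'_f = σ'_0 + Δσ = 37.017 + 45.573 = 82.59 kPa.
Normally consolidated clay, so the full stress increment lies on the virgin compression line:
S_c = C_c·H/(1+e₀)·log₁₀(σ'_f/σ'_0) = 0.44×5.1/(1+1.13)×log₁₀(82.59/37.017)
    = 1.0535 × 0.34853 = 0.3672 m

S_c ≈ 367 mm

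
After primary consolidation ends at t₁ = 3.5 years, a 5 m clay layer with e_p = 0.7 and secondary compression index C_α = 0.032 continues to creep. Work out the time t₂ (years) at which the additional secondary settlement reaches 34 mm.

S_s = C_α·H/(1+e_p)·log₁₀(t₂/t₁) ⇒ log₁₀(t₂/t₁) = S_s·(1+e_p)/(C_α·H).
log₁₀(t₂/t₁) = 0.034 × (1+0.7) / (0.032×5) = 0.3613
t₂ = t₁ × 10^0.3613 = 3.5 × 2.297 = 8.041 years

t₂ ≈ 8.04 years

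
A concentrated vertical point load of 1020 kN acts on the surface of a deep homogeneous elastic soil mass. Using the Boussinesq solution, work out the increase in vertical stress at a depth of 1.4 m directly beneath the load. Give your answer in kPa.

Boussinesq vertical stress below a point load on an elastic half-space:
Δσ_z = 3P/(2πz²) · [1 + (r/z)²]^(−5/2)
r/z = 0/1.4 = 0; [1+(r/z)²]^(−5/2) = 1.
Δσ_z = 3×1020/(2π×1.4²) × 1 = 248.48 × 1 = 248.5 kPa

Δσ_z ≈ 248 kPa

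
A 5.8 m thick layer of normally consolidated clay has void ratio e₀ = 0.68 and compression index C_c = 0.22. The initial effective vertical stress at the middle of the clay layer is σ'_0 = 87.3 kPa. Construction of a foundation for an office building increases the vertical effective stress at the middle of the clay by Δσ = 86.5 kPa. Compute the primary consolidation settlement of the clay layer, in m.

Final effective stress: σ'_f = σ'_0 + Δσ = 87.3 + 86.5 = 173.8 kPa.
Normally consolidated clay, so the full stress increment lies on the virgin compression line:
S_c = C_c·H/(1+e₀)·log₁₀(σ'_f/σ'_0) = 0.22×5.8/(1+0.68)×log₁₀(173.8/87.3)
    = 0.75952 × 0.29904 = 0.2271 m

S_c ≈ 0.227 m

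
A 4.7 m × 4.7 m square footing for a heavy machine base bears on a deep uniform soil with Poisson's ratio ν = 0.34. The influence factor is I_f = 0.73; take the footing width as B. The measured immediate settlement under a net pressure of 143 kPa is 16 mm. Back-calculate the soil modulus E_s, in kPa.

E_s ≈ 27100 kPa

S_e = q·B·(1−ν²)/E_s · I_f  ⇒  E_s = q·B·(1−ν²)·I_f / S_e.
E_s = 143 × 4.7 × 0.8844 × 0.73 / 0.016 = 27120 kPa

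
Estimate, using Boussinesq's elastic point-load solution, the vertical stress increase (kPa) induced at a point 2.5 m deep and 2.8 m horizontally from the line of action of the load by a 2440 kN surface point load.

Δσ_z ≈ 24.4 kPa

Boussinesq vertical stress below a point load on an elastic half-space:
Δσ_z = 3P/(2πz²) · [1 + (r/z)²]^(−5/2)
r/z = 2.8/2.5 = 1.12; [1+(r/z)²]^(−5/2) = 0.13105.
Δσ_z = 3×2440/(2π×2.5²) × 0.13105 = 186.4 × 0.13105 = 24.43 kPa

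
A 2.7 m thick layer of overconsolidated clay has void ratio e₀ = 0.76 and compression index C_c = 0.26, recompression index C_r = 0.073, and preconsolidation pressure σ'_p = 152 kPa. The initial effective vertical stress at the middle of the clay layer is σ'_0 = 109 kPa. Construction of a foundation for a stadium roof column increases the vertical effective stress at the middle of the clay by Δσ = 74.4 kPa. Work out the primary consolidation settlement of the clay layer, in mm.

S_c ≈ 48.7 mm

Final effective stress: σ'_f = 109 + 74.4 = 183.4 kPa.
σ'_f = 183.4 > σ'_p = 152 kPa, so the stress path crosses the preconsolidation pressure — recompression up to σ'_p, then virgin compression beyond:
S_c = H/(1+e₀)·[C_r·log₁₀(σ'_p/σ'_0) + C_c·log₁₀(σ'_f/σ'_p)]
    = 2.7/1.76 × [0.073×log₁₀(152/109) + 0.26×log₁₀(183.4/152)]
    = 1.5341 × [0.010542 + 0.021204] = 0.0487 m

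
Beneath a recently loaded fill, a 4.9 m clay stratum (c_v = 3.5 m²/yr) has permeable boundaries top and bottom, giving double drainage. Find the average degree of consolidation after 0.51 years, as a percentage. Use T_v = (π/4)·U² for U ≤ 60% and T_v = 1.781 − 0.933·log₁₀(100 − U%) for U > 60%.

U ≈ 61.1 %

Drainage path length: H_d = H/2 = 2.45 m (double drainage).
T_v = c_v·t/H_d² = 3.5×0.51/2.45² = 0.29738.
T_v = 0.29738 corresponds to the U > 60% branch:
U = 1 − 10^((1.781 − T_v)/0.933)/100 = 0.6108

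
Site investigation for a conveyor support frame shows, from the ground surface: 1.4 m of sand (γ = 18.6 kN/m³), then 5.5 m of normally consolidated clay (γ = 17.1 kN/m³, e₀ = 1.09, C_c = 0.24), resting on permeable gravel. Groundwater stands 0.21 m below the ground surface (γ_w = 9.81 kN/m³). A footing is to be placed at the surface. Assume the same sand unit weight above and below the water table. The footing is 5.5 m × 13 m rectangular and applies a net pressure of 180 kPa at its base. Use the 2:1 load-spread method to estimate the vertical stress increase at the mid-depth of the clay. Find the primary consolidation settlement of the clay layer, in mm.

Mid-depth of clay below the ground surface: z = 1.4 + 5.5/2 = 4.15 m.
Total vertical stress at mid-clay: σ_v = 18.6×1.4 + 17.1×2.75 = 73.065 kPa.
Pore pressure: u = 9.81×(4.15 − 0.21) = 38.651 kPa.
Initial effective stress: σ'_0 = σ_v − u = 73.065 − 38.651 = 34.414 kPa.
Stress increase at mid-clay by the 2:1 spreading method:
Δσ = qBL/((B+z)(L+z)) = 180×5.5×13/((5.5+4.15)(13+4.15)) = 77.766 kPa
Final effective stress: σ'_f = σ'_0 + Δσ = 34.414 + 77.766 = 112.18 kPa.
Normally consolidated clay, so the full stress increment lies on the virgin compression line:
S_c = C_c·H/(1+e₀)·log₁₀(σ'_f/σ'_0) = 0.24×5.5/(1+1.09)×log₁₀(112.18/34.414)
    = 0.63158 × 0.51318 = 0.3241 m

S_c ≈ 324 mm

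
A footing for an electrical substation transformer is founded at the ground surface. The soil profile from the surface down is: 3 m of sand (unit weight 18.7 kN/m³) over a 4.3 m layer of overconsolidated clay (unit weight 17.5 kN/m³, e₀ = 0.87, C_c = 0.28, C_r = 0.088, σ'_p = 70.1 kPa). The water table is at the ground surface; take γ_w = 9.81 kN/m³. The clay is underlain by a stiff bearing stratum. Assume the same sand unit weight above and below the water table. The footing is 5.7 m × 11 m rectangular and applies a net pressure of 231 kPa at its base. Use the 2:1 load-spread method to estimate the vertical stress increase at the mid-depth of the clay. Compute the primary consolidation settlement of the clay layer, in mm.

S_c ≈ 206 mm

Mid-depth of clay below the ground surface: z = 3 + 4.3/2 = 5.15 m.
Total vertical stress at mid-clay: σ_v = 18.7×3 + 17.5×2.15 = 93.725 kPa.
Pore pressure: u = 9.81×(5.15 − 0) = 50.522 kPa.
Initial effective stress: σ'_0 = σ_v − u = 93.725 − 50.522 = 43.203 kPa.
Stress increase at mid-clay by the 2:1 spreading method:
Δσ = qBL/((B+z)(L+z)) = 231×5.7×11/((5.7+5.15)(11+5.15)) = 82.657 kPa
Final effective stress: σ'_f = 43.203 + 82.657 = 125.86 kPa.
σ'_f = 125.86 > σ'_p = 70.1 kPa, so the stress path crosses the preconsolidation pressure — recompression up to σ'_p, then virgin compression beyond:
S_c = H/(1+e₀)·[C_r·log₁₀(σ'_p/σ'_0) + C_c·log₁₀(σ'_f/σ'_p)]
    = 4.3/1.87 × [0.088×log₁₀(70.1/43.203) + 0.28×log₁₀(125.86/70.1)]
    = 2.2995 × [0.018498 + 0.071168] = 0.2062 m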